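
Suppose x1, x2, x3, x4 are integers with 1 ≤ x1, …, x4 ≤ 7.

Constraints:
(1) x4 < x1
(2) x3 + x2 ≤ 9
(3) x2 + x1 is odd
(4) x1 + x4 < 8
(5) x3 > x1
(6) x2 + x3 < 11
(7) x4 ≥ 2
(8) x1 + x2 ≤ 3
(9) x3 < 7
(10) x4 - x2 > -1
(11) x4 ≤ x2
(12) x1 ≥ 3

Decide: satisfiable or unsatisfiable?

From constraint 12: x1 ≥ 3. From constraints 7 and 11: x2 ≥ x4 ≥ 2. Hence x1 + x2 ≥ 5. But constraint 8 requires x1 + x2 ≤ 3, and 3 < 5. Contradiction.

Unsatisfiable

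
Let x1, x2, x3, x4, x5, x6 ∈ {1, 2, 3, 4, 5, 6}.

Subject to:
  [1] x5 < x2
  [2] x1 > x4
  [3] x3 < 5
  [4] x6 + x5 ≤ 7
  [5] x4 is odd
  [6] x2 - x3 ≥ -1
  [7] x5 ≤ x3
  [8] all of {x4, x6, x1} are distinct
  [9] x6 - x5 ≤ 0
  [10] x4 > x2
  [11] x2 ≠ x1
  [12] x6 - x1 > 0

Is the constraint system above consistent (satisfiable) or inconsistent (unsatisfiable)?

Constraints 1, 2, 9, 10, and 12 give x2 < x4, x4 < x1, x1 < x6, x6 ≤ x5, x5 < x2. Chaining: x2 < x4 < x1 < x6 ≤ x5 < x2, which forces x2 < x2 — impossible.

Unsatisfiable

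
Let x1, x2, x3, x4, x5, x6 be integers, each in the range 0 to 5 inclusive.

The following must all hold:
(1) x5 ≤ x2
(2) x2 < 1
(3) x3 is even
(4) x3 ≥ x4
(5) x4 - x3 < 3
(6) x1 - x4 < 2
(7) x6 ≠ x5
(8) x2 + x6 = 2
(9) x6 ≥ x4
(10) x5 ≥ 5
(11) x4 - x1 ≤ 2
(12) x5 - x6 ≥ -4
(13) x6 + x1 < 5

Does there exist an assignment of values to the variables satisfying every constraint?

From constraints 1 and 10: x2 ≥ x5 and x5 ≥ 5, so x2 ≥ 5. From constraint 2: x2 ≤ 0. But 0 < 5, so no value of x2 works.

Unsatisfiable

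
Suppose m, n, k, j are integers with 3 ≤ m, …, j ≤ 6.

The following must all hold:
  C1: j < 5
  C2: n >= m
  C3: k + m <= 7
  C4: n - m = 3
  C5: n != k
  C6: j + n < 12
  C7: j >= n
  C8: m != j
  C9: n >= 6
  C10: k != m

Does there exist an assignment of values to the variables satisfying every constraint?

Unsatisfiable

From constraints 7 and 9: j ≥ n and n ≥ 6, so j ≥ 6. From constraint 1: j ≤ 4. But 4 < 6, so no value of j works.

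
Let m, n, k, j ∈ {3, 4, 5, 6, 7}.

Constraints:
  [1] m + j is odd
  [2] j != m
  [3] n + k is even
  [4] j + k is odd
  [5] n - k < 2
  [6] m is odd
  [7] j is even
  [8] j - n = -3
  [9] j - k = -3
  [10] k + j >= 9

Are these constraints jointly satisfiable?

Satisfiable

The assignment m = 7, n = 7, k = 7, j = 4 works:
  constraint 5 holds since n - k = 0.
  constraint 8 holds since j - n = -3.
  constraint 9 holds since j - k = -3.
The rest check out directly.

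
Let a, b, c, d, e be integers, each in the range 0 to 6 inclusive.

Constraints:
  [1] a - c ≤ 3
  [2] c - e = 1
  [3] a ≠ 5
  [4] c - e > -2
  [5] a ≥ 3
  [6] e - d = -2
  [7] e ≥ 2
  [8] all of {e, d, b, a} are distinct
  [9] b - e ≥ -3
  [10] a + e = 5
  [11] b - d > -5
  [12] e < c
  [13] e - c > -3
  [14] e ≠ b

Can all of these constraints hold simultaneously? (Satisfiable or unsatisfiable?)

Satisfiable

Setting (a, b, c, d, e) = (3, 0, 3, 4, 2) satisfies everything: constraint 1: a - c = 0; constraint 2: c - e = 1, and the others follow.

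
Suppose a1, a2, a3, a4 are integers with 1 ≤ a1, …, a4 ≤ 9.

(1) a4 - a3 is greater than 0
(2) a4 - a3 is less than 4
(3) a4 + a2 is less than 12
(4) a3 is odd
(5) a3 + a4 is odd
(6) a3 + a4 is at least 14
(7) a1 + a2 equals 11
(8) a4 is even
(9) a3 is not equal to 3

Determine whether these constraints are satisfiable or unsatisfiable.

One satisfying assignment is a1 = 8, a2 = 3, a3 = 7, a4 = 8.
For the less obvious constraints — constraint 1: a4 - a3 = 1; constraint 2: a4 - a3 = 1; constraint 3: a4 + a2 = 11 — and the others hold by inspection.

Satisfiable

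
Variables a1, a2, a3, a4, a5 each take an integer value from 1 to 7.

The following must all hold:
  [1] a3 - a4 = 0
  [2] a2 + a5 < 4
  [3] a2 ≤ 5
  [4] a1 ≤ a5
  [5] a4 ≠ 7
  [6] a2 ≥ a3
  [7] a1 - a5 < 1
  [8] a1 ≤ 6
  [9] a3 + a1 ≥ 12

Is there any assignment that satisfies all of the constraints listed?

Unsatisfiable

From constraints 3 and 6: a3 ≤ a2 ≤ 5. From constraint 8: a1 ≤ 6. Hence a3 + a1 ≤ 11. But constraint 9 requires a3 + a1 ≥ 12, and 12 > 11. Contradiction.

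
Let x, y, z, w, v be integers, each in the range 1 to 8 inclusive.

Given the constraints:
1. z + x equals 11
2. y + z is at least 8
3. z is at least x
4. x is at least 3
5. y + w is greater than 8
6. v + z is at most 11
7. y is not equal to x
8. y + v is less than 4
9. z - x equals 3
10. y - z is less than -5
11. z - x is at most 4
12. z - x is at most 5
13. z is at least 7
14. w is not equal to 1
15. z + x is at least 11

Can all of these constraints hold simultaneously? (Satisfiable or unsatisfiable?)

Satisfiable

Setting (x, y, z, w, v) = (4, 1, 7, 8, 1) satisfies everything: constraint 1: z + x = 11; constraint 2: y + z = 8; constraint 5: y + w = 9, and the others follow.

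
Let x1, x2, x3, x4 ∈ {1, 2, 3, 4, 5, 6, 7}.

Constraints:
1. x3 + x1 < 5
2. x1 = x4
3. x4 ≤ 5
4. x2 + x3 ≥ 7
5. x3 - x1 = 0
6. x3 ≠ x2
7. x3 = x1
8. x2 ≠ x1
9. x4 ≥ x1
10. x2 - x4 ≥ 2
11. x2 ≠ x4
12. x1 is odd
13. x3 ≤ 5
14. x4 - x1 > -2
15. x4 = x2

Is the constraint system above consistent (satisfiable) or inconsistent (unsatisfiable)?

Unsatisfiable

From constraints 2, 7, and 15, x3 = x1 = x4 = x2, so x3 = x2. But constraint 6 says x3 ≠ x2. Contradiction.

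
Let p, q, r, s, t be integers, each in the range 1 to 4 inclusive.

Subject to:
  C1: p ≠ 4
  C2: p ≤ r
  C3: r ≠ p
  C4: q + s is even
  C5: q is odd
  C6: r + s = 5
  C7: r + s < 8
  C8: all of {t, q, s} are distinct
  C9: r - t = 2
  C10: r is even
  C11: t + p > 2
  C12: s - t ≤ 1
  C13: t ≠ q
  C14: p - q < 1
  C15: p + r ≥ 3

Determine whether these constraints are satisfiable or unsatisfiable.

Take p = 1, q = 3, r = 4, s = 1, t = 2. Then constraint 6: r + s = 5; constraint 7: r + s = 5, and every other listed constraint is also met.

Satisfiable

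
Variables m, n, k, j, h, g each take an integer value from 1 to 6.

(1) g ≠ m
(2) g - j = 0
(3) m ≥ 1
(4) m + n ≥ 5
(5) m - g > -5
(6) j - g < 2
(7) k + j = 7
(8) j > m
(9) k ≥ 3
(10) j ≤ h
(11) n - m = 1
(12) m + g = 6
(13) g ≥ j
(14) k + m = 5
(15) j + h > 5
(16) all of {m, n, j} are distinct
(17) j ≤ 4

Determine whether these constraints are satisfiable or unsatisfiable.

Satisfiable

Try m = 2, n = 3, k = 3, j = 4, h = 4, g = 4.
Check constraint 2: g - j = 0; constraint 4: m + n = 5. The remaining constraints are straightforward to verify.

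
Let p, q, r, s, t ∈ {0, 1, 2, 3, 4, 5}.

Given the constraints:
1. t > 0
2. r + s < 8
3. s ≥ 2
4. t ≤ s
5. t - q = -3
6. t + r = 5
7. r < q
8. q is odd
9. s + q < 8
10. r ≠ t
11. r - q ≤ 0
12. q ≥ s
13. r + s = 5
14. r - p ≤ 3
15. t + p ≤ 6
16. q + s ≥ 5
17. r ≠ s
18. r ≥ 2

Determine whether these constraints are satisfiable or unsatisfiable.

Satisfiable

One satisfying assignment is p = 3, q = 5, r = 3, s = 2, t = 2.
For the less obvious constraints — constraint 2: r + s = 5; constraint 5: t - q = -3 — and the others hold by inspection.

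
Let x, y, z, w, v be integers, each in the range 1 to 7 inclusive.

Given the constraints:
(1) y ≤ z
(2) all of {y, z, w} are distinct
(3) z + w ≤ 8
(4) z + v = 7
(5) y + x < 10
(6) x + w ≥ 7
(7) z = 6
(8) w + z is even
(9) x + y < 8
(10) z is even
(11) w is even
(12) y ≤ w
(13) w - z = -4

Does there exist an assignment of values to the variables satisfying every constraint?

Satisfiable

Try x = 6, y = 1, z = 6, w = 2, v = 1.
Check constraint 3: z + w = 8; constraint 4: z + v = 7. The remaining constraints are straightforward to verify.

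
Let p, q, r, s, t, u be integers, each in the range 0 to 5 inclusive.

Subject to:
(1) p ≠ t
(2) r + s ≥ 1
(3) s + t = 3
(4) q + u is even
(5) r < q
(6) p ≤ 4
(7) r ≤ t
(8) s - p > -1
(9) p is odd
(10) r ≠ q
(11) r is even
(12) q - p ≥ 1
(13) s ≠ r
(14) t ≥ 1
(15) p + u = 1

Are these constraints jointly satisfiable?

Satisfiable

Take p = 1, q = 2, r = 0, s = 1, t = 2, u = 0. Then constraint 2: r + s = 1; constraint 3: s + t = 3; constraint 8: s - p = 0, and every other listed constraint is also met.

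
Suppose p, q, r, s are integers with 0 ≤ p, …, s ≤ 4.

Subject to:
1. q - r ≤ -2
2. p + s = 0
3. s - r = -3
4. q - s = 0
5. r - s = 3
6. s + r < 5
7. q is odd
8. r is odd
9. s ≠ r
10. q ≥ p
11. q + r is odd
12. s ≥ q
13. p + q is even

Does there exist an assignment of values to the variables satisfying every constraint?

Constraint 7 makes q odd and constraint 8 makes r odd, so q + r must be even. Constraint 11 says q + r is odd — contradiction.

Unsatisfiable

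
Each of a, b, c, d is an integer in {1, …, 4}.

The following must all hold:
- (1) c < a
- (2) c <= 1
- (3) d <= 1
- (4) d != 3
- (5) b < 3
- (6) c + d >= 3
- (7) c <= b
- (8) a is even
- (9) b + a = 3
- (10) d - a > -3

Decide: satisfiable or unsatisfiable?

From constraint 2: c ≤ 1. From constraint 3: d ≤ 1. Hence c + d ≤ 2. But constraint 6 requires c + d ≥ 3, and 3 > 2. Contradiction.

Unsatisfiable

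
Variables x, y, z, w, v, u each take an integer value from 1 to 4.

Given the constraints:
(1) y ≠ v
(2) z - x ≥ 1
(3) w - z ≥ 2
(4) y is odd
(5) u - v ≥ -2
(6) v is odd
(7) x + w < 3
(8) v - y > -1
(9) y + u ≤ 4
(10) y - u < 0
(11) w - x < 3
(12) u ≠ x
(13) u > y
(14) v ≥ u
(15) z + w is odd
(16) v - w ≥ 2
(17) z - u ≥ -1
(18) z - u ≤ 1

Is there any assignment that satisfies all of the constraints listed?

Constraints 3, 5, 16, and 17 give z − u ≥ -1, u − v ≥ -2, v − w ≥ 2, w − z ≥ 2.
Adding all 4 inequalities: the left sides telescope to 0, and the right sides sum to (-1) + (-2) + 2 + 2 = 1. So 0 ≥ 1, which is false.

Unsatisfiable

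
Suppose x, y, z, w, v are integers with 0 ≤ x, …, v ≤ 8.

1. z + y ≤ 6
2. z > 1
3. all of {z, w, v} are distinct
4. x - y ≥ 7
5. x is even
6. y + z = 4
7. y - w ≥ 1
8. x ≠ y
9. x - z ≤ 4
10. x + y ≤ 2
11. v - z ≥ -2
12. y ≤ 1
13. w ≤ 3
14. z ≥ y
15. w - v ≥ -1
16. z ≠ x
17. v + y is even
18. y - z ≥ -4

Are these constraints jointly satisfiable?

Constraints 4, 7, 9, 11, and 15 give x − y ≥ 7, y − w ≥ 1, w − v ≥ -1, v − z ≥ -2, z − x ≥ -4.
Adding all 5 inequalities: the left sides telescope to 0, and the right sides sum to 7 + 1 + (-1) + (-2) + (-4) = 1. So 0 ≥ 1, which is false.

Unsatisfiable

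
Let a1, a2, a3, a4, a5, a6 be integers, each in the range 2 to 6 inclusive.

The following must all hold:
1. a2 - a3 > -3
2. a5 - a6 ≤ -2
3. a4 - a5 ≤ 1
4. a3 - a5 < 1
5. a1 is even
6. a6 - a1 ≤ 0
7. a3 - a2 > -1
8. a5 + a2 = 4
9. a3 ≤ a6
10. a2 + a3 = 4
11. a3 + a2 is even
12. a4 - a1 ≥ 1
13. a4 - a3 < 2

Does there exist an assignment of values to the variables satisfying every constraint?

Unsatisfiable

Constraints 2, 3, 6, and 12 give a6 − a5 ≥ 2, a5 − a4 ≥ -1, a4 − a1 ≥ 1, a1 − a6 ≥ 0.
Adding all 4 inequalities: the left sides telescope to 0, and the right sides sum to 2 + (-1) + 1 + 0 = 2. So 0 ≥ 2, which is false.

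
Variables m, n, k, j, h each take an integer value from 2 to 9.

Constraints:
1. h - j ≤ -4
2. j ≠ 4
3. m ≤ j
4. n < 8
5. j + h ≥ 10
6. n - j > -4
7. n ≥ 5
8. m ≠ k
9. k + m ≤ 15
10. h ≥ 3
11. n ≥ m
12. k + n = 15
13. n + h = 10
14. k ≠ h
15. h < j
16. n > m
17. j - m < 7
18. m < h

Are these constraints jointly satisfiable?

The assignment m = 3, n = 6, k = 9, j = 9, h = 4 works:
  constraint 1 holds since h - j = -5.
  constraint 5 holds since j + h = 13.
  constraint 6 holds since n - j = -3.
The rest check out directly.

Satisfiable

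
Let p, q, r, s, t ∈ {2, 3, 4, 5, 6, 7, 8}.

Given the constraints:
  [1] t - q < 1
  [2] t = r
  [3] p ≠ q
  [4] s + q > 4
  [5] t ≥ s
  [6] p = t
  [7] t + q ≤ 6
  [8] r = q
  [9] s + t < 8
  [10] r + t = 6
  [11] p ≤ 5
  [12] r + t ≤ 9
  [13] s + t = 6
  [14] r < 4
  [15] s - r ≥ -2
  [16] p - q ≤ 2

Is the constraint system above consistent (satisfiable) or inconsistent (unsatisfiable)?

From constraints 2, 6, and 8, p = t = r = q, so p = q. But constraint 3 says p ≠ q. Contradiction.

Unsatisfiable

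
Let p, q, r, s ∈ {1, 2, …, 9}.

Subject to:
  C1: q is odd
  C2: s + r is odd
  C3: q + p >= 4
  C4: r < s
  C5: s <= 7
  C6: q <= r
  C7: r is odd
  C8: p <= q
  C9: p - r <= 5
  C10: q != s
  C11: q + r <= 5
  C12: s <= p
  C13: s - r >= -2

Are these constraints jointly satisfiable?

Unsatisfiable

Constraints 4, 6, 8, and 12 give s ≤ p, p ≤ q, q ≤ r, r < s. Chaining: s ≤ p ≤ q ≤ r < s, which forces s < s — impossible.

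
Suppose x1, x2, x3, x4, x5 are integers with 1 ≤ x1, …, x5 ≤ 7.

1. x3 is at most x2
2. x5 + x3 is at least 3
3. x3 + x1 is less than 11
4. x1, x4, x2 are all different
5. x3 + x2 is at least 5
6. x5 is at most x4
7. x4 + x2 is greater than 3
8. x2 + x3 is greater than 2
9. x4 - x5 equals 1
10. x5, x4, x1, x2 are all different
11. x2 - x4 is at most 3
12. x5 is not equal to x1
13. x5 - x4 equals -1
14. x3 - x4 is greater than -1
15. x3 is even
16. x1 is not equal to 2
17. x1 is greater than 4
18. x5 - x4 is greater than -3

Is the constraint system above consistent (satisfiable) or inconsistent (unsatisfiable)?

Setting (x1, x2, x3, x4, x5) = (7, 3, 2, 2, 1) satisfies everything: constraint 2: x5 + x3 = 3; constraint 3: x3 + x1 = 9; constraint 5: x3 + x2 = 5, and the others follow.

Satisfiable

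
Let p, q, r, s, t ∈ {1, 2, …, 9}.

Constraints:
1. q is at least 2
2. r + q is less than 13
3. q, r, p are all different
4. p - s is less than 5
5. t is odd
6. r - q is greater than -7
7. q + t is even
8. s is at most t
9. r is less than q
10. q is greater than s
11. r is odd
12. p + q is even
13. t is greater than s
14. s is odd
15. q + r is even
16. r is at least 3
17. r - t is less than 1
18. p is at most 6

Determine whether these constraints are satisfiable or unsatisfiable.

Setting (p, q, r, s, t) = (5, 7, 3, 1, 5) satisfies everything: constraint 2: r + q = 10; constraint 4: p - s = 4, and the others follow.

Satisfiable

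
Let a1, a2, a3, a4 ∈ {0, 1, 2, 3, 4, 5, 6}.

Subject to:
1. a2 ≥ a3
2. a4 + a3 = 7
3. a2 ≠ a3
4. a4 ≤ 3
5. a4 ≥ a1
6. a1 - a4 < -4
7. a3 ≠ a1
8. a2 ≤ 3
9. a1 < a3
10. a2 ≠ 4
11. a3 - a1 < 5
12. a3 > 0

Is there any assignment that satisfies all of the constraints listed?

Unsatisfiable

From constraint 4: a4 ≤ 3. From constraints 1 and 8: a3 ≤ a2 ≤ 3. Hence a4 + a3 ≤ 6. But constraint 2 requires a4 + a3 = 7, and 7 > 6. Contradiction.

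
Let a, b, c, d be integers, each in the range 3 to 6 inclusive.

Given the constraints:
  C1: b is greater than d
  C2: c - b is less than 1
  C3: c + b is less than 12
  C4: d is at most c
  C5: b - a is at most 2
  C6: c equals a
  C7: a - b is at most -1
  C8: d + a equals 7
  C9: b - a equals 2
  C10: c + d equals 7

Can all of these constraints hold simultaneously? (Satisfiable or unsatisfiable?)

One satisfying assignment is a = 4, b = 6, c = 4, d = 3.
For the less obvious constraints — constraint 2: c - b = -2; constraint 3: c + b = 10; constraint 5: b - a = 2 — and the others hold by inspection.

Satisfiable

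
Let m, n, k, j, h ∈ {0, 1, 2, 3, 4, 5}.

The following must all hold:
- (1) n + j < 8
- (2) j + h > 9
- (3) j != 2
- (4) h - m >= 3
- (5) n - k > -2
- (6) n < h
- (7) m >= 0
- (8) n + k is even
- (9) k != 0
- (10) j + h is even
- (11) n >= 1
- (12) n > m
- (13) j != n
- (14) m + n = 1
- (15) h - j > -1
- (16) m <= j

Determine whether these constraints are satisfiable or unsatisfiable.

One satisfying assignment is m = 0, n = 1, k = 1, j = 5, h = 5.
For the less obvious constraints — constraint 1: n + j = 6; constraint 2: j + h = 10 — and the others hold by inspection.

Satisfiable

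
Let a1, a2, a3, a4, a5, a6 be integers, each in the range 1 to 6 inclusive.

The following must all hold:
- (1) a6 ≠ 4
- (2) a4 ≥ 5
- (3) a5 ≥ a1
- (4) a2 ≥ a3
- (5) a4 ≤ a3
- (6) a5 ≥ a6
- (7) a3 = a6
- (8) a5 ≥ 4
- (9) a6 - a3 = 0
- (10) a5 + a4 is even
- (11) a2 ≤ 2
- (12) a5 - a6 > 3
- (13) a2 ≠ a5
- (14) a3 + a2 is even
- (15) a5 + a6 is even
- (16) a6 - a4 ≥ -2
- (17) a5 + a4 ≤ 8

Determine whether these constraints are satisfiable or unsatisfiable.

Unsatisfiable

From constraint 8: a5 ≥ 4. From constraint 2: a4 ≥ 5. Hence a5 + a4 ≥ 9. But constraint 17 requires a5 + a4 ≤ 8, and 8 < 9. Contradiction.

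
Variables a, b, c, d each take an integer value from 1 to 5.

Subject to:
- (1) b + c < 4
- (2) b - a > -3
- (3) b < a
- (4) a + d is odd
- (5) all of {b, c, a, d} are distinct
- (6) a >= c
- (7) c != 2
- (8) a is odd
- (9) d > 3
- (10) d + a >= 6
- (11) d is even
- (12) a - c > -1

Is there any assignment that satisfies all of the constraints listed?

Satisfiable

Try a = 3, b = 2, c = 1, d = 4.
Check constraint 1: b + c = 3; constraint 2: b - a = -1; constraint 10: d + a = 7. The remaining constraints are straightforward to verify.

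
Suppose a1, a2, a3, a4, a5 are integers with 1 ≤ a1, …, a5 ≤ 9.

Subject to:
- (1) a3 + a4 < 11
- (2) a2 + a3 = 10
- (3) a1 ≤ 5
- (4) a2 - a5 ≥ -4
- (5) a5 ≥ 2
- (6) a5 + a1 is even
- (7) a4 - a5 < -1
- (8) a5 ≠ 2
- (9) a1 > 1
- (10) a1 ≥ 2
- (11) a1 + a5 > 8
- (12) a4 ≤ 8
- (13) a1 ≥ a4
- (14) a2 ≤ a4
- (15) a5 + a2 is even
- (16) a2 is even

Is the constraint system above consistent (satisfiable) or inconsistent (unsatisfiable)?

Satisfiable

One satisfying assignment is a1 = 4, a2 = 4, a3 = 6, a4 = 4, a5 = 6.
For the less obvious constraints — constraint 1: a3 + a4 = 10; constraint 2: a2 + a3 = 10 — and the others hold by inspection.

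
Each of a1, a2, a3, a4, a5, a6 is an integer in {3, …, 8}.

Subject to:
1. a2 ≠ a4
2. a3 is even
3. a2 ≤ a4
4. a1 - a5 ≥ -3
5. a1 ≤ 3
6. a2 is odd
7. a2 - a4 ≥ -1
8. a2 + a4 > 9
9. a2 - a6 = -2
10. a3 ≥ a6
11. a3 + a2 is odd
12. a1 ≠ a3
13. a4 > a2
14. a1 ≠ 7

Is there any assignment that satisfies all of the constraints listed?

Satisfiable

Take a1 = 3, a2 = 5, a3 = 8, a4 = 6, a5 = 3, a6 = 7. Then constraint 4: a1 - a5 = 0; constraint 7: a2 - a4 = -1, and every other listed constraint is also met.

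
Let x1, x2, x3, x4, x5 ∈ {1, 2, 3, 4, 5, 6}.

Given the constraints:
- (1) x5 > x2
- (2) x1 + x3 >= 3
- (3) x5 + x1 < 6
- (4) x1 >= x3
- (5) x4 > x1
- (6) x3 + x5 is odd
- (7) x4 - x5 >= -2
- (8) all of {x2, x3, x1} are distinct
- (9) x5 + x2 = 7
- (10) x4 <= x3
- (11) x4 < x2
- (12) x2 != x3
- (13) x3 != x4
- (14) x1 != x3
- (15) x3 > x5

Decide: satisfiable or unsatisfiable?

Constraints 1, 4, 5, 11, and 15 give x4 < x2, x2 < x5, x5 < x3, x3 ≤ x1, x1 < x4. Chaining: x4 < x2 < x5 < x3 ≤ x1 < x4, which forces x4 < x4 — impossible.

Unsatisfiable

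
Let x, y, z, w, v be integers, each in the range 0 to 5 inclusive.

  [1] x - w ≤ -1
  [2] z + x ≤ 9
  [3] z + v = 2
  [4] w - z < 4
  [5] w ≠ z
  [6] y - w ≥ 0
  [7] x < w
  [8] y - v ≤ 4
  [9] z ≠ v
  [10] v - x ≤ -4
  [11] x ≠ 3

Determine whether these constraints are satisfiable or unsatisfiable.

Constraints 1, 6, 8, and 10 give w − x ≥ 1, x − v ≥ 4, v − y ≥ -4, y − w ≥ 0.
Adding all 4 inequalities: the left sides telescope to 0, and the right sides sum to 1 + 4 + (-4) + 0 = 1. So 0 ≥ 1, which is false.

Unsatisfiable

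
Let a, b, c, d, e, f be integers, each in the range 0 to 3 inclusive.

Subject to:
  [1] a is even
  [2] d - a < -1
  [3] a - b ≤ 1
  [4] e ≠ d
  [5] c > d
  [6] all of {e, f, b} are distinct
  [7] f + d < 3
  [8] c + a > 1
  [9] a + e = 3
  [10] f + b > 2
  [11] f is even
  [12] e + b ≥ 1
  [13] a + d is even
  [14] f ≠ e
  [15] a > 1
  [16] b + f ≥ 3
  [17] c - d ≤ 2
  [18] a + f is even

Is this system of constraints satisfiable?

Satisfiable

Take a = 2, b = 3, c = 2, d = 0, e = 1, f = 2. Then constraint 2: d - a = -2; constraint 3: a - b = -1; constraint 7: f + d = 2, and every other listed constraint is also met.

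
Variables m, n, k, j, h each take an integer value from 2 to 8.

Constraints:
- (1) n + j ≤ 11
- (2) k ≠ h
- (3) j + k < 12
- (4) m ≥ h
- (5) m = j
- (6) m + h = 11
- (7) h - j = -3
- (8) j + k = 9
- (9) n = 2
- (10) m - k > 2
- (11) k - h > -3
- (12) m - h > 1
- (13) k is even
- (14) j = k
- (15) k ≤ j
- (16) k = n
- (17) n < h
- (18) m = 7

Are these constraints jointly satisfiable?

Unsatisfiable

Constraint 18 fixes m = 7 and constraint 9 fixes n = 2. Constraints 5, 14, and 16 give m = j = k = n, so m = n. But 7 ≠ 2 — contradiction.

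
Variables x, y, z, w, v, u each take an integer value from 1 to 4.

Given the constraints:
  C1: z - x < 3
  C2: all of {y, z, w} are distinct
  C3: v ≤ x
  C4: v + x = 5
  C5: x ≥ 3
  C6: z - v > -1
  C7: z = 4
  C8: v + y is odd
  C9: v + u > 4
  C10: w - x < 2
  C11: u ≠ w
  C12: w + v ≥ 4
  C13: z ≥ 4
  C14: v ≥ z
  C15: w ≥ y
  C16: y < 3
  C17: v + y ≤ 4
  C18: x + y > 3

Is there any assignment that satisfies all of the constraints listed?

From constraints 13 and 14: v ≥ z ≥ 4. From constraint 5: x ≥ 3. Hence v + x ≥ 7. But constraint 4 requires v + x = 5, and 5 < 7. Contradiction.

Unsatisfiable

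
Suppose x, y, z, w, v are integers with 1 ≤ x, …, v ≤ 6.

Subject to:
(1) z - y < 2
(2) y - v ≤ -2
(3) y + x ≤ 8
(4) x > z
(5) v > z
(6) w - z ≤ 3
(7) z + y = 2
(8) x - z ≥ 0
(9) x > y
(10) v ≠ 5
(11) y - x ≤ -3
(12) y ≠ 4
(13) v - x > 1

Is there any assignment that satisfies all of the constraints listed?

Satisfiable

One satisfying assignment is x = 4, y = 1, z = 1, w = 4, v = 6.
For the less obvious constraints — constraint 1: z - y = 0; constraint 2: y - v = -5; constraint 3: y + x = 5 — and the others hold by inspection.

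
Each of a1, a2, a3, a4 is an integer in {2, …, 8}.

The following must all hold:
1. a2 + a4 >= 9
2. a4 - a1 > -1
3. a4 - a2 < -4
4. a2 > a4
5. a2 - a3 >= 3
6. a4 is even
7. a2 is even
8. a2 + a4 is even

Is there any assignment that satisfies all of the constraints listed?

Take a1 = 2, a2 = 8, a3 = 5, a4 = 2. Then constraint 1: a2 + a4 = 10; constraint 2: a4 - a1 = 0, and every other listed constraint is also met.

Satisfiable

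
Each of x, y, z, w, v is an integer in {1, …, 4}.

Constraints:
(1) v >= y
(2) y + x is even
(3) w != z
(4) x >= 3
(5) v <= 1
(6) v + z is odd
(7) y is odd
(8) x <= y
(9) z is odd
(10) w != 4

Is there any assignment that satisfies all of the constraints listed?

From constraints 4 and 8: y ≥ x and x ≥ 3, so y ≥ 3. From constraints 1 and 5: y ≤ v and v ≤ 1, so y ≤ 1. But 1 < 3, so no value of y works.

Unsatisfiable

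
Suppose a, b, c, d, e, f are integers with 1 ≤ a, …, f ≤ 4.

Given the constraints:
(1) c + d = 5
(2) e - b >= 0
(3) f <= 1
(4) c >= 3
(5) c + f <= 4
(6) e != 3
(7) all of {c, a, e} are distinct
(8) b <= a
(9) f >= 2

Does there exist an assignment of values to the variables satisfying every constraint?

From constraint 4: c ≥ 3. From constraint 9: f ≥ 2. Hence c + f ≥ 5. But constraint 5 requires c + f ≤ 4, and 4 < 5. Contradiction.

Unsatisfiable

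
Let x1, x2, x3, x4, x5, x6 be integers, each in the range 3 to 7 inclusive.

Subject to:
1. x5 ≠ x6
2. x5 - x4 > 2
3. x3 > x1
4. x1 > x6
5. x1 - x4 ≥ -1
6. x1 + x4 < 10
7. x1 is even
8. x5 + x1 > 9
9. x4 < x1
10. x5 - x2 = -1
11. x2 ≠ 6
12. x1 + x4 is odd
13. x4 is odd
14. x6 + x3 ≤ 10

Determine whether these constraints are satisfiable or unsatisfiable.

One satisfying assignment is x1 = 4, x2 = 7, x3 = 7, x4 = 3, x5 = 6, x6 = 3.
For the less obvious constraints — constraint 2: x5 - x4 = 3; constraint 5: x1 - x4 = 1 — and the others hold by inspection.

Satisfiable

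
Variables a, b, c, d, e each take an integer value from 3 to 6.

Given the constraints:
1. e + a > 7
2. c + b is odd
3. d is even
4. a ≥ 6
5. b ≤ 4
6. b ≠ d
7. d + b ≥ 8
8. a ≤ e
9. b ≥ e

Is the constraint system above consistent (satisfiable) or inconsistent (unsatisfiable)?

From constraints 4 and 8: e ≥ a and a ≥ 6, so e ≥ 6. From constraints 5 and 9: e ≤ b and b ≤ 4, so e ≤ 4. But 4 < 6, so no value of e works.

Unsatisfiable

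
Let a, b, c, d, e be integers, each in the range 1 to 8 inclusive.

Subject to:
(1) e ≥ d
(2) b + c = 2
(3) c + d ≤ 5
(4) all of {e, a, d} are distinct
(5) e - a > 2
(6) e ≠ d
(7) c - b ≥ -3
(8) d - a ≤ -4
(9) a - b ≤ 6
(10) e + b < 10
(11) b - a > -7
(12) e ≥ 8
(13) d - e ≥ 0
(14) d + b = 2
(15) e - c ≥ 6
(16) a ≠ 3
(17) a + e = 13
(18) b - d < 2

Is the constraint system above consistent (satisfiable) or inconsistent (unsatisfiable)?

Constraints 7, 8, 9, 13, and 15 give e − c ≥ 6, c − b ≥ -3, b − a ≥ -6, a − d ≥ 4, d − e ≥ 0.
Adding all 5 inequalities: the left sides telescope to 0, and the right sides sum to 6 + (-3) + (-6) + 4 + 0 = 1. So 0 ≥ 1, which is false.

Unsatisfiable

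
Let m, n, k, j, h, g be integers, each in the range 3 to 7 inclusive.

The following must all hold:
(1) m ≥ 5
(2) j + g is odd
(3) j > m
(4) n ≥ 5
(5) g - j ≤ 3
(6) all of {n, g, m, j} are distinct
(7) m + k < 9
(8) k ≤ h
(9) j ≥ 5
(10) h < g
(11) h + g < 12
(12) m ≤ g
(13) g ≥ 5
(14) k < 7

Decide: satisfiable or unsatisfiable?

Unsatisfiable

Constraints 1, 4, 9, and 13 confine each of n, g, m, j to the 3 values {5, …, 7} (the domain already gives each ≤ 7).
Constraint 6 requires all 4 of them to be distinct, but only 3 values are available — impossible by the pigeonhole principle.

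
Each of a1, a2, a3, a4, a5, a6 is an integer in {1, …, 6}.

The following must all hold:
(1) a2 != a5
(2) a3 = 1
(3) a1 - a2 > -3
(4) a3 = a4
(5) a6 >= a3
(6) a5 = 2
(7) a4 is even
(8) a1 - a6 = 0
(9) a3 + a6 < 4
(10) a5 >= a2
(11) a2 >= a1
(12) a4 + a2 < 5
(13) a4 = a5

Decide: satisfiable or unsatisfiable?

Unsatisfiable

Constraint 2 fixes a3 = 1 and constraint 6 fixes a5 = 2. Constraints 4 and 13 give a3 = a4 = a5, so a3 = a5. But 1 ≠ 2 — contradiction.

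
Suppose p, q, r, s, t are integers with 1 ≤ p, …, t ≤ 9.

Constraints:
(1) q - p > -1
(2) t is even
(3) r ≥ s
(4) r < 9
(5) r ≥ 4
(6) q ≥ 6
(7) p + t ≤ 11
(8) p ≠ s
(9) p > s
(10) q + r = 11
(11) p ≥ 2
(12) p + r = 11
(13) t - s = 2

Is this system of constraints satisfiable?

Satisfiable

Setting (p, q, r, s, t) = (6, 6, 5, 2, 4) satisfies everything: constraint 1: q - p = 0; constraint 7: p + t = 10; constraint 10: q + r = 11, and the others follow.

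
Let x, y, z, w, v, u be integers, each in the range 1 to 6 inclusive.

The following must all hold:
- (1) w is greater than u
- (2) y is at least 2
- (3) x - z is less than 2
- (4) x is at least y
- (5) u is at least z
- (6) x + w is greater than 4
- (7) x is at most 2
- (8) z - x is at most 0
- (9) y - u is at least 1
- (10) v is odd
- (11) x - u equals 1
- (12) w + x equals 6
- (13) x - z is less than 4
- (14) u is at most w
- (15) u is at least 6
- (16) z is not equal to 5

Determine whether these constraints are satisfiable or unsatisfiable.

Unsatisfiable

From constraints 14 and 15: w ≥ u ≥ 6. From constraints 2 and 4: x ≥ y ≥ 2. Hence w + x ≥ 8. But constraint 12 requires w + x = 6, and 6 < 8. Contradiction.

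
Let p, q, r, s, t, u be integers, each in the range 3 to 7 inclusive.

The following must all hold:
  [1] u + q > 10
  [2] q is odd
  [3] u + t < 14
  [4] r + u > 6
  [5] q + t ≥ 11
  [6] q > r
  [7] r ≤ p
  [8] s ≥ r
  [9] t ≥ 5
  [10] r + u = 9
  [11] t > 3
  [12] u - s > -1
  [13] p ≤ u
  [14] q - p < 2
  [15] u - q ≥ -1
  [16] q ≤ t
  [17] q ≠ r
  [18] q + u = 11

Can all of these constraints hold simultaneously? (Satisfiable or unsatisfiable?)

Satisfiable

The assignment p = 5, q = 5, r = 3, s = 5, t = 6, u = 6 works:
  constraint 1 holds since u + q = 11.
  constraint 3 holds since u + t = 12.
  constraint 4 holds since r + u = 9.
The rest check out directly.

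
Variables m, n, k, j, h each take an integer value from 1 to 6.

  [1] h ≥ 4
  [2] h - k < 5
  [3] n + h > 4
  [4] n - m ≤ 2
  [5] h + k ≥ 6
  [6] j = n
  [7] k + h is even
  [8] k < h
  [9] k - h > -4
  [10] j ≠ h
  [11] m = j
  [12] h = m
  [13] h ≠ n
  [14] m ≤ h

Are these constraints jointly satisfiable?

Unsatisfiable

From constraints 6, 11, and 12, h = m = j = n, so h = n. But constraint 13 says h ≠ n. Contradiction.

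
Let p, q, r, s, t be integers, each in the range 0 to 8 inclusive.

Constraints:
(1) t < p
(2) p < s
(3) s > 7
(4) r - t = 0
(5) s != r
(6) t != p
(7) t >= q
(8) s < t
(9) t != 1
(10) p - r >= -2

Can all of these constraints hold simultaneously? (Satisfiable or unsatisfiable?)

Constraints 1, 2, and 8 give p < s, s < t, t < p. Chaining: p < s < t < p, which forces p < p — impossible.

Unsatisfiable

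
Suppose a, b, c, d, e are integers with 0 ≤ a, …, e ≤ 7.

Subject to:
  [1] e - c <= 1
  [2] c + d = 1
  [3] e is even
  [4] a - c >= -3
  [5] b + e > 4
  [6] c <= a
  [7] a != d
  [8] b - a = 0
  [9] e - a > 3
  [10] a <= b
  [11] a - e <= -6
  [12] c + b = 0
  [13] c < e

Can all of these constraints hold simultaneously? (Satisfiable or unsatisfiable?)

Unsatisfiable

Constraints 1, 4, and 11 give c − e ≥ -1, e − a ≥ 6, a − c ≥ -3.
Adding all 3 inequalities: the left sides telescope to 0, and the right sides sum to (-1) + 6 + (-3) = 2. So 0 ≥ 2, which is false.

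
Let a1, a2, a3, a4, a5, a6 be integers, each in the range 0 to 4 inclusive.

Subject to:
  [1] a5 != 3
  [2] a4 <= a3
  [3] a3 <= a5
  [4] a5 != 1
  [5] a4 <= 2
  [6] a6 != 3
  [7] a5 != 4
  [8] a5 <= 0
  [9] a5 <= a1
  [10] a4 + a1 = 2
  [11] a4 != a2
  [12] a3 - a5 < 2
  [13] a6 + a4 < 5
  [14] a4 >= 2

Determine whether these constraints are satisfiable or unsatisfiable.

Unsatisfiable

From constraints 2 and 14: a3 ≥ a4 and a4 ≥ 2, so a3 ≥ 2. From constraints 3 and 8: a3 ≤ a5 and a5 ≤ 0, so a3 ≤ 0. But 0 < 2, so no value of a3 works.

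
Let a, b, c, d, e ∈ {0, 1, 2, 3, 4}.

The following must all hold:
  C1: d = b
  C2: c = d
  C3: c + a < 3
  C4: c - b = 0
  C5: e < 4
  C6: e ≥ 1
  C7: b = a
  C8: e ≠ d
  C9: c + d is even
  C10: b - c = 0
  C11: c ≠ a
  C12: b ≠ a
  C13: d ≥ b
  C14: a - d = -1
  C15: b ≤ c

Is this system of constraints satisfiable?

From constraints 1, 2, and 7, c = d = b = a, so c = a. But constraint 11 says c ≠ a. Contradiction.

Unsatisfiable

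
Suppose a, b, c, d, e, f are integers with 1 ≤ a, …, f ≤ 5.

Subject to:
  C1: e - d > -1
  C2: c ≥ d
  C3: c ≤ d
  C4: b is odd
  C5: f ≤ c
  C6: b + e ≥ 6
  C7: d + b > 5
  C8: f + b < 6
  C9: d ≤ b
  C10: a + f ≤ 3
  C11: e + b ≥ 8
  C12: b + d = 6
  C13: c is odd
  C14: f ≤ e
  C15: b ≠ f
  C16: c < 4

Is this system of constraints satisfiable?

Satisfiable

Setting (a, b, c, d, e, f) = (1, 3, 3, 3, 5, 2) satisfies everything: constraint 1: e - d = 2; constraint 6: b + e = 8, and the others follow.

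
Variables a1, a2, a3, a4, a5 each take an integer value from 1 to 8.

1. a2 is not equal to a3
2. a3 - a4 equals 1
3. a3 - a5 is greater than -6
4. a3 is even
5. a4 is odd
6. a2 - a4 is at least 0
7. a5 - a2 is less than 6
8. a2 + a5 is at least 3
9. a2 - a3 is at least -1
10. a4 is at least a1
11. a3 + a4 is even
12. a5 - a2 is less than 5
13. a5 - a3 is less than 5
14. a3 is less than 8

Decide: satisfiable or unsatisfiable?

Unsatisfiable

Constraint 4 makes a3 even and constraint 5 makes a4 odd, so a3 + a4 must be odd. Constraint 11 says a3 + a4 is even — contradiction.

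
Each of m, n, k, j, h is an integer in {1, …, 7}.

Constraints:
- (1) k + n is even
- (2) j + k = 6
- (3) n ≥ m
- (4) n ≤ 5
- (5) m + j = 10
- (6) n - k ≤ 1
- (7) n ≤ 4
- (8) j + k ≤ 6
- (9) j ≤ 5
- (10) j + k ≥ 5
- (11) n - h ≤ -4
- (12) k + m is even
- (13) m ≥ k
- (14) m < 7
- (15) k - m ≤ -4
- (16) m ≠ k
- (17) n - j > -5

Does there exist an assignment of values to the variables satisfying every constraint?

Unsatisfiable

From constraints 3 and 7: m ≤ n ≤ 4. From constraint 9: j ≤ 5. Hence m + j ≤ 9. But constraint 5 requires m + j = 10, and 10 > 9. Contradiction.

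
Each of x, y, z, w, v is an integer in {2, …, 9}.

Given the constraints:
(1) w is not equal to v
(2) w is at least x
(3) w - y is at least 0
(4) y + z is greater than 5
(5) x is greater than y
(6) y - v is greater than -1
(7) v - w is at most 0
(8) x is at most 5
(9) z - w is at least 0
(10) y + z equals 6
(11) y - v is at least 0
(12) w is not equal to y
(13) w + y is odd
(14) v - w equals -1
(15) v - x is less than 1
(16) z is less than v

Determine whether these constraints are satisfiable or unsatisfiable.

Unsatisfiable

Constraints 2, 5, 9, 11, and 16 give v ≤ y, y < x, x ≤ w, w ≤ z, z < v. Chaining: v ≤ y < x ≤ w ≤ z < v, which forces v < v — impossible.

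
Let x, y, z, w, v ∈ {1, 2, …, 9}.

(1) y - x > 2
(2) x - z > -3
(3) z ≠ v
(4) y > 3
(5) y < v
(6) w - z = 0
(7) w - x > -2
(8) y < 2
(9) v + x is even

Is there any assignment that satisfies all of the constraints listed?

Unsatisfiable

From constraint 4: y ≥ 4. From constraint 8: y ≤ 1. But 1 < 4, so no value of y works.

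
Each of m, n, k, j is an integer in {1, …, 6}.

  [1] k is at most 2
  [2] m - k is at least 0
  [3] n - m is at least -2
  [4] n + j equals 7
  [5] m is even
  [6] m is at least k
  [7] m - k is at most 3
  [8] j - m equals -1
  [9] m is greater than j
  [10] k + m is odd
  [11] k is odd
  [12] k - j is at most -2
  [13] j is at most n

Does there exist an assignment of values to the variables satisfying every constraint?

Take m = 4, n = 4, k = 1, j = 3. Then constraint 2: m - k = 3; constraint 3: n - m = 0; constraint 4: n + j = 7, and every other listed constraint is also met.

Satisfiable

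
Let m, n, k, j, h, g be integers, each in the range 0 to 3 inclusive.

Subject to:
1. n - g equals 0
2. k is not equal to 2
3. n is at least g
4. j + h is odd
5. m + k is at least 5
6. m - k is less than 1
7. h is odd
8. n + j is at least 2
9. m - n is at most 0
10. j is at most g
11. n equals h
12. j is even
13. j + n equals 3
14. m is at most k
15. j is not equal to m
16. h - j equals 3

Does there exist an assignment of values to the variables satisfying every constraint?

Take m = 3, n = 3, k = 3, j = 0, h = 3, g = 3. Then constraint 1: n - g = 0; constraint 5: m + k = 6; constraint 6: m - k = 0, and every other listed constraint is also met.

Satisfiable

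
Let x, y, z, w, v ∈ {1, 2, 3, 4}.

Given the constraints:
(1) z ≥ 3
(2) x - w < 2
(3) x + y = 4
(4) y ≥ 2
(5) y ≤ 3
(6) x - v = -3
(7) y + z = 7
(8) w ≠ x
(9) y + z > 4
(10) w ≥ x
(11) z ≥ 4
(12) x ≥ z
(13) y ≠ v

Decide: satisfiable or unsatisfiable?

From constraints 11 and 12: x ≥ z ≥ 4. From constraint 4: y ≥ 2. Hence x + y ≥ 6. But constraint 3 requires x + y = 4, and 4 < 6. Contradiction.

Unsatisfiable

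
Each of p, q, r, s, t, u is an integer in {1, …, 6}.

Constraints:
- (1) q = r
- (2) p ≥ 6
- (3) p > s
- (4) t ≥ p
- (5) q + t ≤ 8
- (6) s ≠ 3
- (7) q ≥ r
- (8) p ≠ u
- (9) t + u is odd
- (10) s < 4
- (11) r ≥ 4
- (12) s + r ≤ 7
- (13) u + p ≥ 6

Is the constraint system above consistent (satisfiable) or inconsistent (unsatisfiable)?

Unsatisfiable

From constraints 7 and 11: q ≥ r ≥ 4. From constraints 2 and 4: t ≥ p ≥ 6. Hence q + t ≥ 10. But constraint 5 requires q + t ≤ 8, and 8 < 10. Contradiction.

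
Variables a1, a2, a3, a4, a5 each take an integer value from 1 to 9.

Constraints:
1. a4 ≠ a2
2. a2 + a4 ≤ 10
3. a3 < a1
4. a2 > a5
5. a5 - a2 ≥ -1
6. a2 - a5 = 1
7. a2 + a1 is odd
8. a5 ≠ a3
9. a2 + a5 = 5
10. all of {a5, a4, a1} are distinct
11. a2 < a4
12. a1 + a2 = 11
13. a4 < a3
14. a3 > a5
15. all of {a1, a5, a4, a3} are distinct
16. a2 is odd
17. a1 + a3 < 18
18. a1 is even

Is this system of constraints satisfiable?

Satisfiable

Try a1 = 8, a2 = 3, a3 = 7, a4 = 4, a5 = 2.
Check constraint 2: a2 + a4 = 7; constraint 5: a5 - a2 = -1; constraint 6: a2 - a5 = 1. The remaining constraints are straightforward to verify.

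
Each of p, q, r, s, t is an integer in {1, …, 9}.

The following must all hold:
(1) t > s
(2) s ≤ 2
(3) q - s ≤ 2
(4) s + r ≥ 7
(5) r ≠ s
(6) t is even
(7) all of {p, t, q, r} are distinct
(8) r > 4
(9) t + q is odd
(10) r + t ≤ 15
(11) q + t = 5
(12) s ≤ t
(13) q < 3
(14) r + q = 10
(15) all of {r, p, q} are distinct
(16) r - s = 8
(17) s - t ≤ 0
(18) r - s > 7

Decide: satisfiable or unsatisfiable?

Take p = 6, q = 1, r = 9, s = 1, t = 4. Then constraint 3: q - s = 0; constraint 4: s + r = 10; constraint 10: r + t = 13, and every other listed constraint is also met.

Satisfiable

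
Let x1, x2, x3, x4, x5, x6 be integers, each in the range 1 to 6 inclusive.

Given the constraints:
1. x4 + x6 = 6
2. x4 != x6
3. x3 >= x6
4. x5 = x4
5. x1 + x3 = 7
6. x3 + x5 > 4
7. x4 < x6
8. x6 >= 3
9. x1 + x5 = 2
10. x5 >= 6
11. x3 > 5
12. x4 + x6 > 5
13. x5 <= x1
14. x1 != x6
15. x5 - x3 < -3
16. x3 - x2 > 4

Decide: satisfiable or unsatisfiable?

From constraints 10 and 13: x1 ≥ x5 ≥ 6. From constraints 3 and 8: x3 ≥ x6 ≥ 3. Hence x1 + x3 ≥ 9. But constraint 5 requires x1 + x3 = 7, and 7 < 9. Contradiction.

Unsatisfiable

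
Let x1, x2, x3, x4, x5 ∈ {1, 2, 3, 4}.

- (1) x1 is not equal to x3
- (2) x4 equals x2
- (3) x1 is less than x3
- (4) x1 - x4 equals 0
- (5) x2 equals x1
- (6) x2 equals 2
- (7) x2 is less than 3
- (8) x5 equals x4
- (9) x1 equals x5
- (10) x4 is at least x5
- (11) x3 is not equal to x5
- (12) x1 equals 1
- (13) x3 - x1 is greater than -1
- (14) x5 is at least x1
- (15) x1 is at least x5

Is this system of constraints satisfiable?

Unsatisfiable

Constraint 12 fixes x1 = 1 and constraint 6 fixes x2 = 2. Constraints 2, 8, and 9 give x1 = x5 = x4 = x2, so x1 = x2. But 1 ≠ 2 — contradiction.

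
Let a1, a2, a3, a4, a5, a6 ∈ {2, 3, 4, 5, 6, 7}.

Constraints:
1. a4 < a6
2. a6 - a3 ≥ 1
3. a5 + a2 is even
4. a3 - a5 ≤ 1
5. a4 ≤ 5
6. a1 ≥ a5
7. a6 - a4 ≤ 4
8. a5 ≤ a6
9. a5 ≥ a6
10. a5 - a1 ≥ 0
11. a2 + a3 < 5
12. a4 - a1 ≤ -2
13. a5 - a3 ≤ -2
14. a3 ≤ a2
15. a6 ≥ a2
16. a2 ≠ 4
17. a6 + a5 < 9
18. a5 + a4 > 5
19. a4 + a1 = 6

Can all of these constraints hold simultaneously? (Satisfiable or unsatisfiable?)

Constraints 2, 7, 10, 12, and 13 give a3 − a5 ≥ 2, a5 − a1 ≥ 0, a1 − a4 ≥ 2, a4 − a6 ≥ -4, a6 − a3 ≥ 1.
Adding all 5 inequalities: the left sides telescope to 0, and the right sides sum to 2 + 0 + 2 + (-4) + 1 = 1. So 0 ≥ 1, which is false.

Unsatisfiable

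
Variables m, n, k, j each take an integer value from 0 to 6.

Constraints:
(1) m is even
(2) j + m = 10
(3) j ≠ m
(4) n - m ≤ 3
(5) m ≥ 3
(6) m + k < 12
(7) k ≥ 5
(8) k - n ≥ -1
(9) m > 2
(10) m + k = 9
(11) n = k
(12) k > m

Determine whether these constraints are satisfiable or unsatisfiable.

Try m = 4, n = 5, k = 5, j = 6.
Check constraint 2: j + m = 10; constraint 4: n - m = 1; constraint 6: m + k = 9. The remaining constraints are straightforward to verify.

Satisfiable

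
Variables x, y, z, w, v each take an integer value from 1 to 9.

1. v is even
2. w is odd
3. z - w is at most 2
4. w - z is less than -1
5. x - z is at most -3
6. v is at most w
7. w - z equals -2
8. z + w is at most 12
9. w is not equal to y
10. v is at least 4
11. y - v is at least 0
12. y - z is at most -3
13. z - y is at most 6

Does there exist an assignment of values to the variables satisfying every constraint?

Satisfiable

Setting (x, y, z, w, v) = (1, 4, 7, 5, 4) satisfies everything: constraint 3: z - w = 2; constraint 4: w - z = -2; constraint 5: x - z = -6, and the others follow.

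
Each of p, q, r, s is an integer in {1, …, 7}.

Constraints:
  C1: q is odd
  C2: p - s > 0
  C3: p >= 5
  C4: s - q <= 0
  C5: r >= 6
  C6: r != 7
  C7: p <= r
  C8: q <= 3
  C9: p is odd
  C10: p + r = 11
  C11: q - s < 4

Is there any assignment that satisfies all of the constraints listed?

Setting (p, q, r, s) = (5, 3, 6, 2) satisfies everything: constraint 2: p - s = 3; constraint 4: s - q = -1, and the others follow.

Satisfiable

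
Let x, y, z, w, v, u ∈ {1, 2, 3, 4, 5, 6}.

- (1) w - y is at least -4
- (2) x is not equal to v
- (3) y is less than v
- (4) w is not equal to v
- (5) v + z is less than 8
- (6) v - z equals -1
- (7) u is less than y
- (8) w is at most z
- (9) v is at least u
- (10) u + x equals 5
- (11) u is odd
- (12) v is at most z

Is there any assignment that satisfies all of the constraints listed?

One satisfying assignment is x = 4, y = 2, z = 4, w = 1, v = 3, u = 1.
For the less obvious constraints — constraint 1: w - y = -1; constraint 5: v + z = 7; constraint 6: v - z = -1 — and the others hold by inspection.

Satisfiable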